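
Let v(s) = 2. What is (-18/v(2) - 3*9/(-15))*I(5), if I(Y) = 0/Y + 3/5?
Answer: -108/25 ≈ -4.3200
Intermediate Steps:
I(Y) = 3/5 (I(Y) = 0 + 3*(1/5) = 0 + 3/5 = 3/5)
(-18/v(2) - 3*9/(-15))*I(5) = (-18/2 - 3*9/(-15))*(3/5) = (-18*1/2 - 27*(-1/15))*(3/5) = (-9 + 9/5)*(3/5) = -36/5*3/5 = -108/25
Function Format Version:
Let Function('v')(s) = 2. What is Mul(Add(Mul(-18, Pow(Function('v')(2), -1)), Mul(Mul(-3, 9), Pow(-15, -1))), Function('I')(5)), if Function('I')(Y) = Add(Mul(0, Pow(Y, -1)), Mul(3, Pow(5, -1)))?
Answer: Rational(-108, 25) ≈ -4.3200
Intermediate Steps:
Function('I')(Y) = Rational(3, 5) (Function('I')(Y) = Add(0, Mul(3, Rational(1, 5))) = Add(0, Rational(3, 5)) = Rational(3, 5))
Mul(Add(Mul(-18, Pow(Function('v')(2), -1)), Mul(Mul(-3, 9), Pow(-15, -1))), Function('I')(5)) = Mul(Add(Mul(-18, Pow(2, -1)), Mul(Mul(-3, 9), Pow(-15, -1))), Rational(3, 5)) = Mul(Add(Mul(-18, Rational(1, 2)), Mul(-27, Rational(-1, 15))), Rational(3, 5)) = Mul(Add(-9, Rational(9, 5)), Rational(3, 5)) = Mul(Rational(-36, 5), Rational(3, 5)) = Rational(-108, 25)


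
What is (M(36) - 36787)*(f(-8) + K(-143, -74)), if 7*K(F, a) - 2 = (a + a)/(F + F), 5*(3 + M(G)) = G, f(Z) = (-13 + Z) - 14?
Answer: 1275443590/1001 ≈ 1.2742e+6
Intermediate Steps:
f(Z) = -27 + Z
M(G) = -3 + G/5
K(F, a) = 2/7 + a/(7*F) (K(F, a) = 2/7 + ((a + a)/(F + F))/7 = 2/7 + ((2*a)/((2*F)))/7 = 2/7 + ((2*a)*(1/(2*F)))/7 = 2/7 + (a/F)/7 = 2/7 + a/(7*F))
(M(36) - 36787)*(f(-8) + K(-143, -74)) = ((-3 + (⅕)*36) - 36787)*((-27 - 8) + (⅐)*(-74 + 2*(-143))/(-143)) = ((-3 + 36/5) - 36787)*(-35 + (⅐)*(-1/143)*(-74 - 286)) = (21/5 - 36787)*(-35 + (⅐)*(-1/143)*(-360)) = -183914*(-35 + 360/1001)/5 = -183914/5*(-34675/1001) = 1275443590/1001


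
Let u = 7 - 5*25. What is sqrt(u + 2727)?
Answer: sqrt(2609) ≈ 51.078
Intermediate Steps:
u = -118 (u = 7 - 125 = -118)
sqrt(u + 2727) = sqrt(-118 + 2727) = sqrt(2609)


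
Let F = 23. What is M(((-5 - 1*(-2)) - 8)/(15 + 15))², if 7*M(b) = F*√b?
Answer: -5819/1470 ≈ -3.9585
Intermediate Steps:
M(b) = 23*√b/7 (M(b) = (23*√b)/7 = 23*√b/7)
M(((-5 - 1*(-2)) - 8)/(15 + 15))² = (23*√(((-5 - 1*(-2)) - 8)/(15 + 15))/7)² = (23*√(((-5 + 2) - 8)/30)/7)² = (23*√((-3 - 8)*(1/30))/7)² = (23*√(-11*1/30)/7)² = (23*√(-11/30)/7)² = (23*(I*√330/30)/7)² = (23*I*√330/210)² = -5819/1470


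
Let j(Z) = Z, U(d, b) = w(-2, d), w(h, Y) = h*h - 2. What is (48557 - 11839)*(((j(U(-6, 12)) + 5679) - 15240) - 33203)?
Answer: -1570135116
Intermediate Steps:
w(h, Y) = -2 + h² (w(h, Y) = h² - 2 = -2 + h²)
U(d, b) = 2 (U(d, b) = -2 + (-2)² = -2 + 4 = 2)
(48557 - 11839)*(((j(U(-6, 12)) + 5679) - 15240) - 33203) = (48557 - 11839)*(((2 + 5679) - 15240) - 33203) = 36718*((5681 - 15240) - 33203) = 36718*(-9559 - 33203) = 36718*(-42762) = -1570135116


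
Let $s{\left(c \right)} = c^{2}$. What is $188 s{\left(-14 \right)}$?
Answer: $36848$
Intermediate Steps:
$188 s{\left(-14 \right)} = 188 \left(-14\right)^{2} = 188 \cdot 196 = 36848$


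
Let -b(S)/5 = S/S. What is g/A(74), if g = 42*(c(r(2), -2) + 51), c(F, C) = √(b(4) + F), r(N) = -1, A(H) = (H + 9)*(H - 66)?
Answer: 1071/332 + 21*I*√6/332 ≈ 3.2259 + 0.15494*I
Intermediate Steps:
A(H) = (-66 + H)*(9 + H) (A(H) = (9 + H)*(-66 + H) = (-66 + H)*(9 + H))
b(S) = -5 (b(S) = -5*S/S = -5*1 = -5)
c(F, C) = √(-5 + F)
g = 2142 + 42*I*√6 (g = 42*(√(-5 - 1) + 51) = 42*(√(-6) + 51) = 42*(I*√6 + 51) = 42*(51 + I*√6) = 2142 + 42*I*√6 ≈ 2142.0 + 102.88*I)
g/A(74) = (2142 + 42*I*√6)/(-594 + 74² - 57*74) = (2142 + 42*I*√6)/(-594 + 5476 - 4218) = (2142 + 42*I*√6)/664 = (2142 + 42*I*√6)*(1/664) = 1071/332 + 21*I*√6/332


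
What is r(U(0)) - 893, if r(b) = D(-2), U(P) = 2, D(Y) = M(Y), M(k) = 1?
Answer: -892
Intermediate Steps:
D(Y) = 1
r(b) = 1
r(U(0)) - 893 = 1 - 893 = -892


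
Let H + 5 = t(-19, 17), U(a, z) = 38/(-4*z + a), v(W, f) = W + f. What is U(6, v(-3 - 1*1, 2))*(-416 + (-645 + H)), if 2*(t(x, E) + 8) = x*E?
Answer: -6707/2 ≈ -3353.5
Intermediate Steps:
U(a, z) = 38/(a - 4*z)
t(x, E) = -8 + E*x/2 (t(x, E) = -8 + (x*E)/2 = -8 + (E*x)/2 = -8 + E*x/2)
H = -349/2 (H = -5 + (-8 + (½)*17*(-19)) = -5 + (-8 - 323/2) = -5 - 339/2 = -349/2 ≈ -174.50)
U(6, v(-3 - 1*1, 2))*(-416 + (-645 + H)) = (38/(6 - 4*((-3 - 1*1) + 2)))*(-416 + (-645 - 349/2)) = (38/(6 - 4*((-3 - 1) + 2)))*(-416 - 1639/2) = (38/(6 - 4*(-4 + 2)))*(-2471/2) = (38/(6 - 4*(-2)))*(-2471/2) = (38/(6 + 8))*(-2471/2) = (38/14)*(-2471/2) = (38*(1/14))*(-2471/2) = (19/7)*(-2471/2) = -6707/2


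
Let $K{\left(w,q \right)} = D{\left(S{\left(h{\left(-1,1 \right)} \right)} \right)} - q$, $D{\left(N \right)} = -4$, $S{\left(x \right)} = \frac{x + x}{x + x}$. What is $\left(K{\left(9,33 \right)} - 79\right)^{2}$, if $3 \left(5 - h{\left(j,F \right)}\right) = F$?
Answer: $13456$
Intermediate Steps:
$h{\left(j,F \right)} = 5 - \frac{F}{3}$
$S{\left(x \right)} = 1$ ($S{\left(x \right)} = \frac{2 x}{2 x} = 2 x \frac{1}{2 x} = 1$)
$K{\left(w,q \right)} = -4 - q$
$\left(K{\left(9,33 \right)} - 79\right)^{2} = \left(\left(-4 - 33\right) - 79\right)^{2} = \left(-37 - 79\right)^{2} = \left(-116\right)^{2} = 13456$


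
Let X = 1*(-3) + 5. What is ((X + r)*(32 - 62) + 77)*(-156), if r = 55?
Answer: 254748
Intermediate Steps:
X = 2 (X = -3 + 5 = 2)
((X + r)*(32 - 62) + 77)*(-156) = ((2 + 55)*(32 - 62) + 77)*(-156) = (57*(-30) + 77)*(-156) = (-1710 + 77)*(-156) = -1633*(-156) = 254748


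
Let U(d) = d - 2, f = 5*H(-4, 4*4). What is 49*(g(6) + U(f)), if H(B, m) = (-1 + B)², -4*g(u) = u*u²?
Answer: 3381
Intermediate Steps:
g(u) = -u³/4 (g(u) = -u*u²/4 = -u³/4)
f = 125 (f = 5*(-1 - 4)² = 5*(-5)² = 5*25 = 125)
U(d) = -2 + d
49*(g(6) + U(f)) = 49*(-¼*6³ + (-2 + 125)) = 49*(-¼*216 + 123) = 49*(-54 + 123) = 49*69 = 3381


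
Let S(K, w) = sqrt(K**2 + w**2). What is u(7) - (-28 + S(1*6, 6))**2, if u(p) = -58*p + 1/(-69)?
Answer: -87079/69 + 336*sqrt(2) ≈ -786.84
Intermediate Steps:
u(p) = -1/69 - 58*p (u(p) = -58*p - 1/69 = -1/69 - 58*p)
u(7) - (-28 + S(1*6, 6))**2 = (-1/69 - 58*7) - (-28 + sqrt((1*6)**2 + 6**2))**2 = (-1/69 - 406) - (-28 + sqrt(6**2 + 36))**2 = -28015/69 - (-28 + sqrt(36 + 36))**2 = -28015/69 - (-28 + sqrt(72))**2 = -28015/69 - (-28 + 6*sqrt(2))**2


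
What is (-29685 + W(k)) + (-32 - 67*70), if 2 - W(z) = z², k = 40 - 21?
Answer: -34766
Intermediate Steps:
k = 19
W(z) = 2 - z²
(-29685 + W(k)) + (-32 - 67*70) = (-29685 + (2 - 1*19²)) + (-32 - 67*70) = (-29685 + (2 - 1*361)) + (-32 - 4690) = (-29685 + (2 - 361)) - 4722 = (-29685 - 359) - 4722 = -30044 - 4722 = -34766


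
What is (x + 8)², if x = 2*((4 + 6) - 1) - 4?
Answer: 484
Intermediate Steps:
x = 14 (x = 2*(10 - 1) - 4 = 2*9 - 4 = 18 - 4 = 14)
(x + 8)² = (14 + 8)² = 22² = 484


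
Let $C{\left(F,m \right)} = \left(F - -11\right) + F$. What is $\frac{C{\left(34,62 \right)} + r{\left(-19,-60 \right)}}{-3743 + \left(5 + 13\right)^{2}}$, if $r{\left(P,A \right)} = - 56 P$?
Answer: $- \frac{1143}{3419} \approx -0.33431$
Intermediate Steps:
$C{\left(F,m \right)} = 11 + 2 F$ ($C{\left(F,m \right)} = \left(F + 11\right) + F = \left(11 + F\right) + F = 11 + 2 F$)
$\frac{C{\left(34,62 \right)} + r{\left(-19,-60 \right)}}{-3743 + \left(5 + 13\right)^{2}} = \frac{\left(11 + 2 \cdot 34\right) - -1064}{-3743 + \left(5 + 13\right)^{2}} = \frac{\left(11 + 68\right) + 1064}{-3743 + 18^{2}} = \frac{79 + 1064}{-3743 + 324} = \frac{1143}{-3419} = 1143 \left(- \frac{1}{3419}\right) = - \frac{1143}{3419}$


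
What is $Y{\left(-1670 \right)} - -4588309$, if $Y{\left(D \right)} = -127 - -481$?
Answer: $4588663$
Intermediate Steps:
$Y{\left(D \right)} = 354$ ($Y{\left(D \right)} = -127 + 481 = 354$)
$Y{\left(-1670 \right)} - -4588309 = 354 - -4588309 = 354 + 4588309 = 4588663$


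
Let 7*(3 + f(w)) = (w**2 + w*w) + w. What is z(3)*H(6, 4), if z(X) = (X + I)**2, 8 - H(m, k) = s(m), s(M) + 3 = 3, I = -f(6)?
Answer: 10368/49 ≈ 211.59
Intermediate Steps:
f(w) = -3 + w/7 + 2*w**2/7 (f(w) = -3 + ((w**2 + w*w) + w)/7 = -3 + ((w**2 + w**2) + w)/7 = -3 + (2*w**2 + w)/7 = -3 + (w + 2*w**2)/7 = -3 + (w/7 + 2*w**2/7) = -3 + w/7 + 2*w**2/7)
I = -57/7 (I = -(-3 + (1/7)*6 + (2/7)*6**2) = -(-3 + 6/7 + (2/7)*36) = -(-3 + 6/7 + 72/7) = -1*57/7 = -57/7 ≈ -8.1429)
s(M) = 0 (s(M) = -3 + 3 = 0)
H(m, k) = 8 (H(m, k) = 8 - 1*0 = 8 + 0 = 8)
z(X) = (-57/7 + X)**2 (z(X) = (X - 57/7)**2 = (-57/7 + X)**2)
z(3)*H(6, 4) = ((-57 + 7*3)**2/49)*8 = ((-57 + 21)**2/49)*8 = ((1/49)*(-36)**2)*8 = ((1/49)*1296)*8 = (1296/49)*8 = 10368/49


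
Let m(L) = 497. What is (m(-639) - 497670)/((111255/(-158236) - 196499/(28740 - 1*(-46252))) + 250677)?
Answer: -1474917661691344/743650666860775 ≈ -1.9833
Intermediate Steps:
(m(-639) - 497670)/((111255/(-158236) - 196499/(28740 - 1*(-46252))) + 250677) = (497 - 497670)/((111255/(-158236) - 196499/(28740 - 1*(-46252))) + 250677) = -497173/((111255*(-1/158236) - 196499/(28740 + 46252)) + 250677) = -497173/((-111255/158236 - 196499/74992) + 250677) = -497173/(-9859112681/2966608528 + 250677) = -497173/743650666860775/2966608528 = -497173*2966608528/743650666860775 = -1474917661691344/743650666860775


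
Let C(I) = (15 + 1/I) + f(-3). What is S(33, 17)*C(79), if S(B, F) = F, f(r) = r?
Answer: 16133/79 ≈ 204.22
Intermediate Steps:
C(I) = 12 + 1/I (C(I) = (15 + 1/I) - 3 = 12 + 1/I)
S(33, 17)*C(79) = 17*(12 + 1/79) = 17*(949/79) = 16133/79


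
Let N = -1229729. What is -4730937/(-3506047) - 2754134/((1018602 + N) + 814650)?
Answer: -6800893957247/2115980003581 ≈ -3.2141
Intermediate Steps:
-4730937/(-3506047) - 2754134/((1018602 + N) + 814650) = -4730937/(-3506047) - 2754134/((1018602 - 1229729) + 814650) = -4730937*(-1/3506047) - 2754134/(-211127 + 814650) = 4730937/3506047 - 2754134/603523 = -6800893957247/2115980003581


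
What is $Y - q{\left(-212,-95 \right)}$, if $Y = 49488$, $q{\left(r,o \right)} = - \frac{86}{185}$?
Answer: $\frac{9155366}{185} \approx 49488.0$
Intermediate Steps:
$q{\left(r,o \right)} = - \frac{86}{185}$ ($q{\left(r,o \right)} = \left(-86\right) \frac{1}{185} = - \frac{86}{185}$)
$Y - q{\left(-212,-95 \right)} = 49488 - - \frac{86}{185} = 49488 + \frac{86}{185} = \frac{9155366}{185}$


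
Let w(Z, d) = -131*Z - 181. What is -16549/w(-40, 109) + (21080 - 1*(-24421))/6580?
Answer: 121297139/33288220 ≈ 3.6438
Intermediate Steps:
w(Z, d) = -181 - 131*Z
-16549/w(-40, 109) + (21080 - 1*(-24421))/6580 = -16549/(-181 - 131*(-40)) + (21080 - 1*(-24421))/6580 = -16549/(-181 + 5240) + (21080 + 24421)*(1/6580) = -16549/5059 + 45501*(1/6580) = -16549*1/5059 + 45501/6580 = -16549/5059 + 45501/6580 = 121297139/33288220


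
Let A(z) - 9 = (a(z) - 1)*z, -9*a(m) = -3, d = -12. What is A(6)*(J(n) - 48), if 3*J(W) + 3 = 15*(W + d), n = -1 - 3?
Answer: -645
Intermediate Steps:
a(m) = ⅓ (a(m) = -⅑*(-3) = ⅓)
n = -4
J(W) = -61 + 5*W (J(W) = -1 + (15*(W - 12))/3 = -1 + (15*(-12 + W))/3 = -1 + (-180 + 15*W)/3 = -1 + (-60 + 5*W) = -61 + 5*W)
A(z) = 9 - 2*z/3 (A(z) = 9 + (⅓ - 1)*z = 9 - 2*z/3)
A(6)*(J(n) - 48) = (9 - ⅔*6)*((-61 + 5*(-4)) - 48) = (9 - 4)*((-61 - 20) - 48) = 5*(-81 - 48) = 5*(-129) = -645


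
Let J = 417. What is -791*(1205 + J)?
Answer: -1283002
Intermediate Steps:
-791*(1205 + J) = -791*(1205 + 417) = -791*1622 = -1283002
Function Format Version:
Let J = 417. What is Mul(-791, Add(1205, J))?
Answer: -1283002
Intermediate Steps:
Mul(-791, Add(1205, J)) = Mul(-791, Add(1205, 417)) = Mul(-791, 1622) = -1283002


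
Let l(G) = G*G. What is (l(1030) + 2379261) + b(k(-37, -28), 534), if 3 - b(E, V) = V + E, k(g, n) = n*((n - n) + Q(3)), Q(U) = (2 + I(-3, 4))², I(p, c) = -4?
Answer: 3439742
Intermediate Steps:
Q(U) = 4 (Q(U) = (2 - 4)² = (-2)² = 4)
k(g, n) = 4*n (k(g, n) = n*((n - n) + 4) = n*(0 + 4) = n*4 = 4*n)
b(E, V) = 3 - E - V (b(E, V) = 3 - (V + E) = 3 - (E + V) = 3 + (-E - V) = 3 - E - V)
l(G) = G²
(l(1030) + 2379261) + b(k(-37, -28), 534) = (1030² + 2379261) + (3 - 4*(-28) - 1*534) = (1060900 + 2379261) + (3 - 1*(-112) - 534) = 3440161 + (3 + 112 - 534) = 3440161 - 419 = 3439742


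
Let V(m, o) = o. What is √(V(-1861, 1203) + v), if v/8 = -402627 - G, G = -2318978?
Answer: √15332011 ≈ 3915.6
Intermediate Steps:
v = 15330808 (v = 8*(-402627 - 1*(-2318978)) = 8*(-402627 + 2318978) = 8*1916351 = 15330808)
√(V(-1861, 1203) + v) = √(1203 + 15330808) = √15332011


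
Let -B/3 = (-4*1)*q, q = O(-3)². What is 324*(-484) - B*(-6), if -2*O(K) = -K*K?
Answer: -155358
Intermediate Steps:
O(K) = K²/2 (O(K) = -(-1)*K*K/2 = -(-1)*K²/2 = K²/2)
q = 81/4 (q = ((½)*(-3)²)² = ((½)*9)² = (9/2)² = 81/4 ≈ 20.250)
B = 243 (B = -3*(-4*1)*81/4 = -(-12)*81/4 = -3*(-81) = 243)
324*(-484) - B*(-6) = 324*(-484) - 1*243*(-6) = -156816 - 243*(-6) = -156816 + 1458 = -155358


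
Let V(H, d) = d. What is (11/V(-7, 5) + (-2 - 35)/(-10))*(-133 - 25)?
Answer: -4661/5 ≈ -932.20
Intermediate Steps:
(11/V(-7, 5) + (-2 - 35)/(-10))*(-133 - 25) = (11/5 + (-2 - 35)/(-10))*(-133 - 25) = (11*(⅕) - 37*(-⅒))*(-158) = (11/5 + 37/10)*(-158) = (59/10)*(-158) = -4661/5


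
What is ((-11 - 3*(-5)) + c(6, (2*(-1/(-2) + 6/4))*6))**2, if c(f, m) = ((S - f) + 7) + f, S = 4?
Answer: 225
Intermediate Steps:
c(f, m) = 11 (c(f, m) = ((4 - f) + 7) + f = (11 - f) + f = 11)
((-11 - 3*(-5)) + c(6, (2*(-1/(-2) + 6/4))*6))**2 = ((-11 - 3*(-5)) + 11)**2 = ((-11 + 15) + 11)**2 = (4 + 11)**2 = 15**2 = 225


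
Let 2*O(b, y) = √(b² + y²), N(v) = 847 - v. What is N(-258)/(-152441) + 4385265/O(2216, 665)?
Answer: -1105/152441 + 8770530*√5352881/5352881 ≈ 3790.8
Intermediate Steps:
O(b, y) = √(b² + y²)/2
N(-258)/(-152441) + 4385265/O(2216, 665) = (847 - 1*(-258))/(-152441) + 4385265/((√(2216² + 665²)/2)) = (847 + 258)*(-1/152441) + 4385265/((√(4910656 + 442225)/2)) = 1105*(-1/152441) + 4385265/((√5352881/2)) = -1105/152441 + 4385265*(2*√5352881/5352881) = -1105/152441 + 8770530*√5352881/5352881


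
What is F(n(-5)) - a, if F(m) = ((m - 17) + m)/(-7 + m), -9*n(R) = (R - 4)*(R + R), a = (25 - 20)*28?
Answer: -2343/17 ≈ -137.82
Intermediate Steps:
a = 140 (a = 5*28 = 140)
n(R) = -2*R*(-4 + R)/9 (n(R) = -(R - 4)*(R + R)/9 = -(-4 + R)*2*R/9 = -2*R*(-4 + R)/9)
F(m) = (-17 + 2*m)/(-7 + m) (F(m) = ((-17 + m) + m)/(-7 + m) = (-17 + 2*m)/(-7 + m))
F(n(-5)) - a = (-17 + 2*((2/9)*(-5)*(4 - 1*(-5))))/(-7 + (2/9)*(-5)*(4 - 1*(-5))) - 1*140 = (-17 + 2*((2/9)*(-5)*(4 + 5)))/(-7 + (2/9)*(-5)*(4 + 5)) - 140 = (-17 + 2*((2/9)*(-5)*9))/(-7 + (2/9)*(-5)*9) - 140 = (-17 + 2*(-10))/(-7 - 10) - 140 = (-17 - 20)/(-17) - 140 = -1/17*(-37) - 140 = 37/17 - 140 = -2343/17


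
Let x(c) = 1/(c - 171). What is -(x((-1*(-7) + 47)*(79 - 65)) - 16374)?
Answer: 9578789/585 ≈ 16374.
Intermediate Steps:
x(c) = 1/(-171 + c)
-(x((-1*(-7) + 47)*(79 - 65)) - 16374) = -(1/(-171 + (-1*(-7) + 47)*(79 - 65)) - 16374) = -(1/(-171 + (7 + 47)*14) - 16374) = -(1/(-171 + 54*14) - 16374) = -(1/(-171 + 756) - 16374) = -(1/585 - 16374) = -1*(-9578789/585) = 9578789/585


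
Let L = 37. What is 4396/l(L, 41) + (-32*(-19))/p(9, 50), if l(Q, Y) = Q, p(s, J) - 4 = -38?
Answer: 63484/629 ≈ 100.93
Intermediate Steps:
p(s, J) = -34 (p(s, J) = 4 - 38 = -34)
4396/l(L, 41) + (-32*(-19))/p(9, 50) = 4396/37 - 32*(-19)/(-34) = 4396*(1/37) + 608*(-1/34) = 4396/37 - 304/17 = 63484/629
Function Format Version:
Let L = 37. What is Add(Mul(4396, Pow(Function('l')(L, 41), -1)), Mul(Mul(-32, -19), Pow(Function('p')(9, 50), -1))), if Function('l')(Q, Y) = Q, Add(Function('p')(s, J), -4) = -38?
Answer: Rational(63484, 629) ≈ 100.93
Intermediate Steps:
Function('p')(s, J) = -34 (Function('p')(s, J) = Add(4, -38) = -34)
Add(Mul(4396, Pow(Function('l')(L, 41), -1)), Mul(Mul(-32, -19), Pow(Function('p')(9, 50), -1))) = Add(Mul(4396, Pow(37, -1)), Mul(Mul(-32, -19), Pow(-34, -1))) = Add(Mul(4396, Rational(1, 37)), Mul(608, Rational(-1, 34))) = Add(Rational(4396, 37), Rational(-304, 17)) = Rational(63484, 629)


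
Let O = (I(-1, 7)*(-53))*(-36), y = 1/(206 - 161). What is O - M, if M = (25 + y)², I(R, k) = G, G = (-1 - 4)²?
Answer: 95324624/2025 ≈ 47074.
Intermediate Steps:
y = 1/45 ≈ 0.022222
G = 25 (G = (-5)² = 25)
I(R, k) = 25
M = 1267876/2025 (M = (25 + 1/45)² = (1126/45)² = 1267876/2025 ≈ 626.11)
O = 47700 (O = (25*(-53))*(-36) = -1325*(-36) = 47700)
O - M = 47700 - 1*1267876/2025 = 47700 - 1267876/2025 = 95324624/2025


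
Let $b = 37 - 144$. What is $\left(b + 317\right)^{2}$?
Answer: $44100$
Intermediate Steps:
$b = -107$ ($b = 37 - 144 = -107$)
$\left(b + 317\right)^{2} = \left(-107 + 317\right)^{2} = 210^{2} = 44100$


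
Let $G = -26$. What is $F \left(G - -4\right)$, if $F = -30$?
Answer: $660$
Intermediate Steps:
$F \left(G - -4\right) = - 30 \left(-26 - -4\right) = - 30 \left(-26 + 4\right) = \left(-30\right) \left(-22\right) = 660$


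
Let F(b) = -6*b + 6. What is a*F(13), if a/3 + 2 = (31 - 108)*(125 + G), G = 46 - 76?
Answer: 1580472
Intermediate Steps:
G = -30
F(b) = 6 - 6*b
a = -21951 (a = -6 + 3*((31 - 108)*(125 - 30)) = -6 + 3*(-77*95) = -6 + 3*(-7315) = -6 - 21945 = -21951)
a*F(13) = -21951*(6 - 6*13) = -21951*(6 - 78) = -21951*(-72) = 1580472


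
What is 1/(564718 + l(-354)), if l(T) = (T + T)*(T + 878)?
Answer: 1/193726 ≈ 5.1619e-6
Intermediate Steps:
l(T) = 2*T*(878 + T) (l(T) = (2*T)*(878 + T) = 2*T*(878 + T))
1/(564718 + l(-354)) = 1/(564718 + 2*(-354)*(878 - 354)) = 1/(564718 + 2*(-354)*524) = 1/(564718 - 370992) = 1/193726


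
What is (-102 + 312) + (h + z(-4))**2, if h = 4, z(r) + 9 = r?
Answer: 291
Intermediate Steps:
z(r) = -9 + r
(-102 + 312) + (h + z(-4))**2 = (-102 + 312) + (4 + (-9 - 4))**2 = 210 + (4 - 13)**2 = 210 + (-9)**2 = 210 + 81 = 291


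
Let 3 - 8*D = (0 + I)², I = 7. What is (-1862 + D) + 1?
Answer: -7467/4 ≈ -1866.8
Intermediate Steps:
D = -23/4 (D = 3/8 - (0 + 7)²/8 = 3/8 - ⅛*7² = 3/8 - ⅛*49 = 3/8 - 49/8 = -23/4 ≈ -5.7500)
(-1862 + D) + 1 = (-1862 - 23/4) + 1 = -7471/4 + 1 = -7467/4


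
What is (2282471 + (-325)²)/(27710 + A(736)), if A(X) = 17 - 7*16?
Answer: 796032/9205 ≈ 86.478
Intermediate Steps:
A(X) = -95 (A(X) = 17 - 112 = -95)
(2282471 + (-325)²)/(27710 + A(736)) = (2282471 + (-325)²)/(27710 - 95) = (2282471 + 105625)/27615 = 2388096*(1/27615) = 796032/9205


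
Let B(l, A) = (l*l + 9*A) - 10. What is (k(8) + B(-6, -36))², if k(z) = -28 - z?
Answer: 111556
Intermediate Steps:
B(l, A) = -10 + l² + 9*A (B(l, A) = (l² + 9*A) - 10 = -10 + l² + 9*A)
(k(8) + B(-6, -36))² = ((-28 - 1*8) + (-10 + (-6)² + 9*(-36)))² = ((-28 - 8) + (-10 + 36 - 324))² = (-36 - 298)² = (-334)² = 111556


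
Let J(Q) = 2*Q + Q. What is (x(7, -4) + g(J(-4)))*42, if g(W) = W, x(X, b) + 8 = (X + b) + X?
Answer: -420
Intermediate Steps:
x(X, b) = -8 + b + 2*X (x(X, b) = -8 + ((X + b) + X) = -8 + (b + 2*X) = -8 + b + 2*X)
J(Q) = 3*Q
(x(7, -4) + g(J(-4)))*42 = ((-8 - 4 + 2*7) + 3*(-4))*42 = ((-8 - 4 + 14) - 12)*42 = (2 - 12)*42 = -10*42 = -420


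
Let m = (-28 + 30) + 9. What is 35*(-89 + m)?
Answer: -2730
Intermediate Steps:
m = 11 (m = 2 + 9 = 11)
35*(-89 + m) = 35*(-89 + 11) = 35*(-78) = -2730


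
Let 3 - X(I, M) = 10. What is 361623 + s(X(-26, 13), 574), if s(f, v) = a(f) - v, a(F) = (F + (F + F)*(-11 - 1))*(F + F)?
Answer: 358795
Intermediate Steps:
X(I, M) = -7 (X(I, M) = 3 - 1*10 = 3 - 10 = -7)
a(F) = -46*F**2 (a(F) = (F + (2*F)*(-12))*(2*F) = (F - 24*F)*(2*F) = (-23*F)*(2*F) = -46*F**2)
s(f, v) = -v - 46*f**2 (s(f, v) = -46*f**2 - v = -v - 46*f**2)
361623 + s(X(-26, 13), 574) = 361623 + (-1*574 - 46*(-7)**2) = 361623 + (-574 - 46*49) = 361623 + (-574 - 2254) = 361623 - 2828 = 358795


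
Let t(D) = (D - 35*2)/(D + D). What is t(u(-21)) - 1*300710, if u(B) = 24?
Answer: -7217063/24 ≈ -3.0071e+5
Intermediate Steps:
t(D) = (-70 + D)/(2*D) (t(D) = (D - 70)/((2*D)) = (-70 + D)*(1/(2*D)) = (-70 + D)/(2*D))
t(u(-21)) - 1*300710 = (½)*(-70 + 24)/24 - 1*300710 = (½)*(1/24)*(-46) - 300710 = -23/24 - 300710 = -7217063/24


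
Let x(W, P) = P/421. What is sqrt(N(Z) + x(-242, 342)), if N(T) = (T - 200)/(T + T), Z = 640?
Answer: 5*sqrt(524566)/3368 ≈ 1.0752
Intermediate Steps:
x(W, P) = P/421 (x(W, P) = P*(1/421) = P/421)
N(T) = (-200 + T)/(2*T) (N(T) = (-200 + T)/((2*T)) = (-200 + T)*(1/(2*T)) = (-200 + T)/(2*T))
sqrt(N(Z) + x(-242, 342)) = sqrt((1/2)*(-200 + 640)/640 + (1/421)*342) = sqrt((1/2)*(1/640)*440 + 342/421) = sqrt(11/32 + 342/421) = sqrt(15575/13472) = 5*sqrt(524566)/3368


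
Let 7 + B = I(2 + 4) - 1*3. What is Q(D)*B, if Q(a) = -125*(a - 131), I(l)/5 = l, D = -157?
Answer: 720000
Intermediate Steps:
I(l) = 5*l
B = 20 (B = -7 + (5*(2 + 4) - 1*3) = -7 + (5*6 - 3) = -7 + (30 - 3) = -7 + 27 = 20)
Q(a) = 16375 - 125*a (Q(a) = -125*(-131 + a) = 16375 - 125*a)
Q(D)*B = (16375 - 125*(-157))*20 = (16375 + 19625)*20 = 36000*20 = 720000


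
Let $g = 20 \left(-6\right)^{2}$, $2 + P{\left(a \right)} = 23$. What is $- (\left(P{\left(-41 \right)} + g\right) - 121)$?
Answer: $-620$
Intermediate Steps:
$P{\left(a \right)} = 21$ ($P{\left(a \right)} = -2 + 23 = 21$)
$g = 720$ ($g = 20 \cdot 36 = 720$)
$- (\left(P{\left(-41 \right)} + g\right) - 121) = - (\left(21 + 720\right) - 121) = - (741 - 121) = \left(-1\right) 620 = -620$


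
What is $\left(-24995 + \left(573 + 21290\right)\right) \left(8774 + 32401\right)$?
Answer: $-128960100$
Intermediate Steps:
$\left(-24995 + \left(573 + 21290\right)\right) \left(8774 + 32401\right) = \left(-24995 + 21863\right) 41175 = \left(-3132\right) 41175 = -128960100$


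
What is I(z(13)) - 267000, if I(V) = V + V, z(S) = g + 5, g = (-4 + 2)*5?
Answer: -267010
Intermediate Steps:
g = -10 (g = -2*5 = -10)
z(S) = -5 (z(S) = -10 + 5 = -5)
I(V) = 2*V
I(z(13)) - 267000 = 2*(-5) - 267000 = -10 - 267000 = -267010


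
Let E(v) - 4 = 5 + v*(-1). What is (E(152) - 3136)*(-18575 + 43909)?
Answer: -83070186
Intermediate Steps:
E(v) = 9 - v (E(v) = 4 + (5 + v*(-1)) = 4 + (5 - v) = 9 - v)
(E(152) - 3136)*(-18575 + 43909) = ((9 - 1*152) - 3136)*(-18575 + 43909) = ((9 - 152) - 3136)*25334 = (-143 - 3136)*25334 = -3279*25334 = -83070186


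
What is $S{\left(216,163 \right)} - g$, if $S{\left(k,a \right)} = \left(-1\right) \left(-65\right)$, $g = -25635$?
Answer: $25700$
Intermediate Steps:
$S{\left(k,a \right)} = 65$
$S{\left(216,163 \right)} - g = 65 - -25635 = 65 + 25635 = 25700$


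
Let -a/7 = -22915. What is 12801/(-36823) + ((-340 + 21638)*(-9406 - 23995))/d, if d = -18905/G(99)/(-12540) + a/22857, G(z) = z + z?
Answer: -5216203865216809842477/51514071293243 ≈ -1.0126e+8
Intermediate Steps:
a = 160405 (a = -7*(-22915) = 160405)
G(z) = 2*z
d = 1398964541/199130184 (d = -18905/(2*99)/(-12540) + 160405/22857 = -18905/198*(-1/12540) + 160405*(1/22857) = -18905*1/198*(-1/12540) + 160405/22857 = -18905/198*(-1/12540) + 160405/22857 = 199/26136 + 160405/22857 = 1398964541/199130184 ≈ 7.0254)
12801/(-36823) + ((-340 + 21638)*(-9406 - 23995))/d = 12801/(-36823) + ((-340 + 21638)*(-9406 - 23995))/(1398964541/199130184) = 12801*(-1/36823) + (21298*(-33401))*(199130184/1398964541) = -12801/36823 - 711374498*199130184/1398964541 = -12801/36823 - 141656134679647632/1398964541 = -5216203865216809842477/51514071293243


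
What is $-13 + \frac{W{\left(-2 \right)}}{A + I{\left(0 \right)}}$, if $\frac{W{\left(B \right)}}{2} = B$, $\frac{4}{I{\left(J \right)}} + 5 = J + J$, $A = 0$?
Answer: $-8$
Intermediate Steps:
$I{\left(J \right)} = \frac{4}{-5 + 2 J}$ ($I{\left(J \right)} = \frac{4}{-5 + \left(J + J\right)} = \frac{4}{-5 + 2 J}$)
$W{\left(B \right)} = 2 B$
$-13 + \frac{W{\left(-2 \right)}}{A + I{\left(0 \right)}} = -13 + \frac{2 \left(-2\right)}{0 + \frac{4}{-5 + 2 \cdot 0}} = -13 + \frac{1}{0 + \frac{4}{-5 + 0}} \left(-4\right) = -13 + \frac{1}{0 + \frac{4}{-5}} \left(-4\right) = -13 + \frac{1}{0 + 4 \left(- \frac{1}{5}\right)} \left(-4\right) = -13 + \frac{1}{0 - \frac{4}{5}} \left(-4\right) = -13 + \frac{1}{- \frac{4}{5}} \left(-4\right) = -13 - -5 = -13 + 5 = -8$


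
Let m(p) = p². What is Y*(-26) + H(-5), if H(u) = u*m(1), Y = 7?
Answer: -187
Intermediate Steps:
H(u) = u (H(u) = u*1² = u*1 = u)
Y*(-26) + H(-5) = 7*(-26) - 5 = -182 - 5 = -187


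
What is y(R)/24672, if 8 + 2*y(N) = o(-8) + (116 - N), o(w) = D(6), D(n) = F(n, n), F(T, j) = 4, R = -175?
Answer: 287/49344 ≈ 0.0058163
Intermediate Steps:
D(n) = 4
o(w) = 4
y(N) = 56 - N/2 (y(N) = -4 + (4 + (116 - N))/2 = -4 + (120 - N)/2 = -4 + (60 - N/2) = 56 - N/2)
y(R)/24672 = (56 - ½*(-175))/24672 = (56 + 175/2)*(1/24672) = (287/2)*(1/24672) = 287/49344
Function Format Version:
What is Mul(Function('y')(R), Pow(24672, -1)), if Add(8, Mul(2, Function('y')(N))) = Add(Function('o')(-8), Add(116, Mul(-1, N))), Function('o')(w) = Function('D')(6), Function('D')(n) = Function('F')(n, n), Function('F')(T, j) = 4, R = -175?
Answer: Rational(287, 49344) ≈ 0.0058163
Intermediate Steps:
Function('D')(n) = 4
Function('o')(w) = 4
Function('y')(N) = Add(56, Mul(Rational(-1, 2), N)) (Function('y')(N) = Add(-4, Mul(Rational(1, 2), Add(4, Add(116, Mul(-1, N))))) = Add(-4, Mul(Rational(1, 2), Add(120, Mul(-1, N)))) = Add(-4, Add(60, Mul(Rational(-1, 2), N))) = Add(56, Mul(Rational(-1, 2), N)))
Mul(Function('y')(R), Pow(24672, -1)) = Mul(Add(56, Mul(Rational(-1, 2), -175)), Pow(24672, -1)) = Mul(Add(56, Rational(175, 2)), Rational(1, 24672)) = Mul(Rational(287, 2), Rational(1, 24672)) = Rational(287, 49344)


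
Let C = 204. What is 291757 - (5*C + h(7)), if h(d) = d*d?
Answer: 290688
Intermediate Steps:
h(d) = d²
291757 - (5*C + h(7)) = 291757 - (5*204 + 7²) = 291757 - (1020 + 49) = 291757 - 1*1069 = 291757 - 1069 = 290688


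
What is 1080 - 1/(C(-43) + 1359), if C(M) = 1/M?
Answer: 63110837/58436 ≈ 1080.0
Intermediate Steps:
1080 - 1/(C(-43) + 1359) = 1080 - 1/(1/(-43) + 1359) = 1080 - 1/(-1/43 + 1359) = 1080 - 1/58436/43 = 1080 - 1*43/58436 = 1080 - 43/58436 = 63110837/58436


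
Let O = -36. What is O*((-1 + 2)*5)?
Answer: -180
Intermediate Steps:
O*((-1 + 2)*5) = -36*(-1 + 2)*5 = -36*5 = -180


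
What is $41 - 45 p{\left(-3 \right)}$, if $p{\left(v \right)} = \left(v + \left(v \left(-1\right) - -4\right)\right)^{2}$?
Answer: $-679$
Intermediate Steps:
$p{\left(v \right)} = 16$ ($p{\left(v \right)} = \left(v - \left(-4 + v\right)\right)^{2} = 4^{2} = 16$)
$41 - 45 p{\left(-3 \right)} = 41 - 720 = -679$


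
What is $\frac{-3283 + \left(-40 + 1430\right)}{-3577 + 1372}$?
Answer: $\frac{631}{735} \approx 0.8585$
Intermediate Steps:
$\frac{-3283 + \left(-40 + 1430\right)}{-3577 + 1372} = \frac{-3283 + 1390}{-2205} = \left(-1893\right) \left(- \frac{1}{2205}\right) = \frac{631}{735}$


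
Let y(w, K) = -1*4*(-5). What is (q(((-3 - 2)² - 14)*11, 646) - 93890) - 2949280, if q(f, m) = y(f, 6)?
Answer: -3043150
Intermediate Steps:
y(w, K) = 20 (y(w, K) = -4*(-5) = 20)
q(f, m) = 20
(q(((-3 - 2)² - 14)*11, 646) - 93890) - 2949280 = (20 - 93890) - 2949280 = -93870 - 2949280 = -3043150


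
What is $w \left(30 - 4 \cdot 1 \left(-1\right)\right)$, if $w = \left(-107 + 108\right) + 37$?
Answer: $1292$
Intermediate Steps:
$w = 38$ ($w = 1 + 37 = 38$)
$w \left(30 - 4 \cdot 1 \left(-1\right)\right) = 38 \left(30 - 4 \cdot 1 \left(-1\right)\right) = 38 \left(30 - 4 \left(-1\right)\right) = 38 \left(30 - -4\right) = 38 \left(30 + 4\right) = 38 \cdot 34 = 1292$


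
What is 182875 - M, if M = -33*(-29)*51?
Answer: 134068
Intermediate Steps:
M = 48807 (M = 957*51 = 48807)
182875 - M = 182875 - 1*48807 = 182875 - 48807 = 134068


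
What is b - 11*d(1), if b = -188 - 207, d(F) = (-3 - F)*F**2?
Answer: -351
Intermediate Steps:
d(F) = F**2*(-3 - F)
b = -395
b - 11*d(1) = -395 - 11*1**2*(-3 - 1*1) = -395 - 11*1*(-3 - 1) = -395 - 11*1*(-4) = -395 - 11*(-4) = -395 - 1*(-44) = -395 + 44 = -351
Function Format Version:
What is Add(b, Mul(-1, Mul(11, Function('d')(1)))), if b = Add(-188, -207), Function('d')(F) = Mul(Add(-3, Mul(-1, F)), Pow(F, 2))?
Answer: -351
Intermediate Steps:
Function('d')(F) = Mul(Pow(F, 2), Add(-3, Mul(-1, F)))
b = -395
Add(b, Mul(-1, Mul(11, Function('d')(1)))) = Add(-395, Mul(-1, Mul(11, Mul(Pow(1, 2), Add(-3, Mul(-1, 1)))))) = Add(-395, Mul(-1, Mul(11, Mul(1, Add(-3, -1))))) = Add(-395, Mul(-1, Mul(11, Mul(1, -4)))) = Add(-395, Mul(-1, Mul(11, -4))) = Add(-395, Mul(-1, -44)) = Add(-395, 44) = -351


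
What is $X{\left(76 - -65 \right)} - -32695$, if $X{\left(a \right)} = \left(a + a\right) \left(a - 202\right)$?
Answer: $15493$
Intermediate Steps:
$X{\left(a \right)} = 2 a \left(-202 + a\right)$
$X{\left(76 - -65 \right)} - -32695 = 2 \left(76 - -65\right) \left(-202 + \left(76 - -65\right)\right) - -32695 = 2 \left(76 + 65\right) \left(-202 + \left(76 + 65\right)\right) + 32695 = 2 \cdot 141 \left(-202 + 141\right) + 32695 = 2 \cdot 141 \left(-61\right) + 32695 = -17202 + 32695 = 15493$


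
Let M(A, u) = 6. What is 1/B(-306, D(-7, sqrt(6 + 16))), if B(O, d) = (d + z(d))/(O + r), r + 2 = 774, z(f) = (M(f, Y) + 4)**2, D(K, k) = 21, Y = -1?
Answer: 466/121 ≈ 3.8512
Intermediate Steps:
z(f) = 100 (z(f) = (6 + 4)**2 = 10**2 = 100)
r = 772 (r = -2 + 774 = 772)
B(O, d) = (100 + d)/(772 + O) (B(O, d) = (d + 100)/(O + 772) = (100 + d)/(772 + O))
1/B(-306, D(-7, sqrt(6 + 16))) = 1/((100 + 21)/(772 - 306)) = 1/(121/466) = 466/121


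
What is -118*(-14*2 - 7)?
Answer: 4130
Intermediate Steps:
-118*(-14*2 - 7) = -118*(-28 - 7) = -118*(-35) = 4130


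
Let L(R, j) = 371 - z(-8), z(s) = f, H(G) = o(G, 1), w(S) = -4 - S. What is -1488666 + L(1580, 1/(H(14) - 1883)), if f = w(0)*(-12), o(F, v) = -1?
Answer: -1488343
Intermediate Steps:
H(G) = -1
f = 48 (f = (-4 - 1*0)*(-12) = (-4 + 0)*(-12) = -4*(-12) = 48)
z(s) = 48
L(R, j) = 323 (L(R, j) = 371 - 1*48 = 371 - 48 = 323)
-1488666 + L(1580, 1/(H(14) - 1883)) = -1488666 + 323 = -1488343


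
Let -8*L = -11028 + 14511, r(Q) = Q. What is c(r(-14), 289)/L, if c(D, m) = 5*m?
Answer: -11560/3483 ≈ -3.3190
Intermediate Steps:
L = -3483/8 (L = -(-11028 + 14511)/8 = -⅛*3483 = -3483/8 ≈ -435.38)
c(r(-14), 289)/L = (5*289)/(-3483/8) = 1445*(-8/3483) = -11560/3483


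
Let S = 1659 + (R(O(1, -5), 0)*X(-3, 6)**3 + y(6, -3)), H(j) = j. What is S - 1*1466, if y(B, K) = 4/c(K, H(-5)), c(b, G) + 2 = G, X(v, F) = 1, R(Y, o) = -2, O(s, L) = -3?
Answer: 1333/7 ≈ 190.43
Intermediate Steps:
c(b, G) = -2 + G
y(B, K) = -4/7 (y(B, K) = 4/(-2 - 5) = 4/(-7) = 4*(-1/7) = -4/7)
S = 11595/7 (S = 1659 + (-2*1**3 - 4/7) = 1659 + (-2*1 - 4/7) = 1659 + (-2 - 4/7) = 1659 - 18/7 = 11595/7 ≈ 1656.4)
S - 1*1466 = 11595/7 - 1*1466 = 11595/7 - 1466 = 1333/7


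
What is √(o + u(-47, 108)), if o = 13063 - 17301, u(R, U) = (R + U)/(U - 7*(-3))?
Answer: I*√70516689/129 ≈ 65.096*I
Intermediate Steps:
u(R, U) = (R + U)/(21 + U) (u(R, U) = (R + U)/(U + 21) = (R + U)/(21 + U))
o = -4238
√(o + u(-47, 108)) = √(-4238 + (-47 + 108)/(21 + 108)) = √(-4238 + 61/129) = √(-546641/129) = I*√70516689/129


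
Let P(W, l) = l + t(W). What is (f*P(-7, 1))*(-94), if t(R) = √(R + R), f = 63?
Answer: -5922 - 5922*I*√14 ≈ -5922.0 - 22158.0*I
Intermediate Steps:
t(R) = √2*√R (t(R) = √(2*R) = √2*√R)
P(W, l) = l + √2*√W
(f*P(-7, 1))*(-94) = (63*(1 + √2*√(-7)))*(-94) = (63*(1 + √2*(I*√7)))*(-94) = (63*(1 + I*√14))*(-94) = (63 + 63*I*√14)*(-94) = -5922 - 5922*I*√14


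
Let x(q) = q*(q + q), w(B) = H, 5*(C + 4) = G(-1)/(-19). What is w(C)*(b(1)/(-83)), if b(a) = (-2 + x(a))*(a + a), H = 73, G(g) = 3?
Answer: 0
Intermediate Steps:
C = -383/95 (C = -4 + (3/(-19))/5 = -4 + (3*(-1/19))/5 = -4 + (⅕)*(-3/19) = -4 - 3/95 = -383/95 ≈ -4.0316)
w(B) = 73
x(q) = 2*q² (x(q) = q*(2*q) = 2*q²)
b(a) = 2*a*(-2 + 2*a²) (b(a) = (-2 + 2*a²)*(a + a) = (-2 + 2*a²)*(2*a) = 2*a*(-2 + 2*a²))
w(C)*(b(1)/(-83)) = 73*((4*1*(-1 + 1²))/(-83)) = 73*((4*1*(-1 + 1))*(-1/83)) = 73*((4*1*0)*(-1/83)) = 73*(0*(-1/83)) = 73*0 = 0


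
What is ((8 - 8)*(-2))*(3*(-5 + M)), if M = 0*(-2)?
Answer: 0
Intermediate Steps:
M = 0
((8 - 8)*(-2))*(3*(-5 + M)) = ((8 - 8)*(-2))*(3*(-5 + 0)) = (0*(-2))*(3*(-5)) = 0*(-15) = 0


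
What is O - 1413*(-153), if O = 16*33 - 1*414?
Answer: 216303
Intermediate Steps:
O = 114 (O = 528 - 414 = 114)
O - 1413*(-153) = 114 - 1413*(-153) = 114 + 216189 = 216303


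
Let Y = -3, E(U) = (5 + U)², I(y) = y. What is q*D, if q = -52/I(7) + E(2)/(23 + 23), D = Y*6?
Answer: 18441/161 ≈ 114.54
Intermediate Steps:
D = -18 (D = -3*6 = -18)
q = -2049/322 (q = -52/7 + (5 + 2)²/(23 + 23) = -52*⅐ + 7²/46 = -52/7 + 49*(1/46) = -52/7 + 49/46 = -2049/322 ≈ -6.3634)
q*D = -2049/322*(-18) = 18441/161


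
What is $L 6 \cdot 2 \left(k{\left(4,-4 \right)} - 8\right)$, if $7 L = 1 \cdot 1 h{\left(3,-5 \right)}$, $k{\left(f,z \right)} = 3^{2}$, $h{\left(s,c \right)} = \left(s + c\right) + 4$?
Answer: $\frac{24}{7} \approx 3.4286$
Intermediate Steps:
$h{\left(s,c \right)} = 4 + c + s$ ($h{\left(s,c \right)} = \left(c + s\right) + 4 = 4 + c + s$)
$k{\left(f,z \right)} = 9$
$L = \frac{2}{7}$ ($L = \frac{1 \cdot 1 \left(4 - 5 + 3\right)}{7} = \frac{1 \cdot 2}{7} = \frac{1}{7} \cdot 2 = \frac{2}{7} \approx 0.28571$)
$L 6 \cdot 2 \left(k{\left(4,-4 \right)} - 8\right) = \frac{2 \cdot 6 \cdot 2 \left(9 - 8\right)}{7} = \frac{2 \cdot 12 \cdot 1}{7} = \frac{2}{7} \cdot 12 = \frac{24}{7}$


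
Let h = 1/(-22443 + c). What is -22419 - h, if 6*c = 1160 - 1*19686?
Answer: -1717116045/76592 ≈ -22419.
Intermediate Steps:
c = -9263/3 (c = (1160 - 1*19686)/6 = (1160 - 19686)/6 = (⅙)*(-18526) = -9263/3 ≈ -3087.7)
h = -3/76592 (h = 1/(-22443 - 9263/3) = 1/(-76592/3) = -3/76592 ≈ -3.9169e-5)
-22419 - h = -22419 - 1*(-3/76592) = -22419 + 3/76592 = -1717116045/76592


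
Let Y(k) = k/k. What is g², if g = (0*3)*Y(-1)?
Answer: 0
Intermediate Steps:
Y(k) = 1
g = 0 (g = (0*3)*1 = 0*1 = 0)
g² = 0² = 0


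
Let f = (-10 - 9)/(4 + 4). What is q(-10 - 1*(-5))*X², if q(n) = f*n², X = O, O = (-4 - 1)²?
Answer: -296875/8 ≈ -37109.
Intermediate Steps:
O = 25 (O = (-5)² = 25)
f = -19/8 ≈ -2.3750
X = 25
q(n) = -19*n²/8
q(-10 - 1*(-5))*X² = -19*(-10 - 1*(-5))²/8*25² = -19*(-10 + 5)²/8*625 = -19/8*(-5)²*625 = -19/8*25*625 = -475/8*625 = -296875/8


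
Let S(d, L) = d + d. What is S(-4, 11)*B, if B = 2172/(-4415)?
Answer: 17376/4415 ≈ 3.9357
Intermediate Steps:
S(d, L) = 2*d
B = -2172/4415 (B = 2172*(-1/4415) = -2172/4415 ≈ -0.49196)
S(-4, 11)*B = (2*(-4))*(-2172/4415) = -8*(-2172/4415) = 17376/4415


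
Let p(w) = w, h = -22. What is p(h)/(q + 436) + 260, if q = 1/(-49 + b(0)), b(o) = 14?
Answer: 3966570/15259 ≈ 259.95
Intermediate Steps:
q = -1/35 (q = 1/(-49 + 14) = 1/(-35) = -1/35 ≈ -0.028571)
p(h)/(q + 436) + 260 = -22/(-1/35 + 436) + 260 = -22/(15259/35) + 260 = (35/15259)*(-22) + 260 = -770/15259 + 260 = 3966570/15259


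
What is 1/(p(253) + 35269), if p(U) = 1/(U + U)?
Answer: 506/17846115 ≈ 2.8354e-5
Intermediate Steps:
p(U) = 1/(2*U)
1/(p(253) + 35269) = 1/((½)/253 + 35269) = 1/((½)*(1/253) + 35269) = 1/(1/506 + 35269) = 1/(17846115/506) = 506/17846115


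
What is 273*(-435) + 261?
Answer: -118494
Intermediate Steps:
273*(-435) + 261 = -118755 + 261 = -118494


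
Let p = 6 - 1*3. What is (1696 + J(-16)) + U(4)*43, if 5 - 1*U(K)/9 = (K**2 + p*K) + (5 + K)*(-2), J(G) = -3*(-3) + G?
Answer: -246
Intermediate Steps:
J(G) = 9 + G
p = 3 (p = 6 - 3 = 3)
U(K) = 135 - 9*K - 9*K**2 (U(K) = 45 - 9*((K**2 + 3*K) + (5 + K)*(-2)) = 45 - 9*((K**2 + 3*K) + (-10 - 2*K)) = 45 - 9*(-10 + K + K**2) = 45 + (90 - 9*K - 9*K**2) = 135 - 9*K - 9*K**2)
(1696 + J(-16)) + U(4)*43 = (1696 + (9 - 16)) + (135 - 9*4 - 9*4**2)*43 = (1696 - 7) + (135 - 36 - 9*16)*43 = 1689 + (135 - 36 - 144)*43 = 1689 - 45*43 = 1689 - 1935 = -246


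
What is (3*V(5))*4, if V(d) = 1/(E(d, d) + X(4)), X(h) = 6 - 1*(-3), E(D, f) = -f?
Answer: 3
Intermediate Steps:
X(h) = 9 (X(h) = 6 + 3 = 9)
V(d) = 1/(9 - d) (V(d) = 1/(-d + 9) = 1/(9 - d))
(3*V(5))*4 = (3*(-1/(-9 + 5)))*4 = (3*(-1/(-4)))*4 = (3*(-1*(-¼)))*4 = (3*(¼))*4 = (¾)*4 = 3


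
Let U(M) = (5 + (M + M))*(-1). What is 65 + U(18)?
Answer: 24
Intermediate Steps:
U(M) = -5 - 2*M (U(M) = (5 + 2*M)*(-1) = -5 - 2*M)
65 + U(18) = 65 + (-5 - 2*18) = 65 + (-5 - 36) = 65 - 41 = 24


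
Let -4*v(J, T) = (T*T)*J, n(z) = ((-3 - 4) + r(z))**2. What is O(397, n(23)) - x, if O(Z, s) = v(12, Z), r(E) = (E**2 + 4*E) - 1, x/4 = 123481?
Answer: -966751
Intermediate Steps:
x = 493924 (x = 4*123481 = 493924)
r(E) = -1 + E**2 + 4*E
n(z) = (-8 + z**2 + 4*z)**2 (n(z) = ((-3 - 4) + (-1 + z**2 + 4*z))**2 = (-7 + (-1 + z**2 + 4*z))**2 = (-8 + z**2 + 4*z)**2)
v(J, T) = -J*T**2/4 (v(J, T) = -T*T*J/4 = -T**2*J/4 = -J*T**2/4)
O(Z, s) = -3*Z**2 (O(Z, s) = -1/4*12*Z**2 = -3*Z**2)
O(397, n(23)) - x = -3*397**2 - 1*493924 = -3*157609 - 493924 = -472827 - 493924 = -966751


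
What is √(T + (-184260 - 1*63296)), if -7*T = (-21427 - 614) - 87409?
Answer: I*√11364094/7 ≈ 481.58*I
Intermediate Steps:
T = 109450/7 (T = -((-21427 - 614) - 87409)/7 = -(-22041 - 87409)/7 = -⅐*(-109450) = 109450/7 ≈ 15636.)
√(T + (-184260 - 1*63296)) = √(109450/7 + (-184260 - 1*63296)) = √(109450/7 + (-184260 - 63296)) = √(109450/7 - 247556) = √(-1623442/7) = I*√11364094/7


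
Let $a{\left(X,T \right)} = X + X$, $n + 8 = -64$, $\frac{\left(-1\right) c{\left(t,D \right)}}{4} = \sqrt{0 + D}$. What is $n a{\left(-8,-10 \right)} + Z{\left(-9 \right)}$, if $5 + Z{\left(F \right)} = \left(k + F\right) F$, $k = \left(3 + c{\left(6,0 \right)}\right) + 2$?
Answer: $1183$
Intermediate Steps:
$c{\left(t,D \right)} = - 4 \sqrt{D}$ ($c{\left(t,D \right)} = - 4 \sqrt{0 + D} = - 4 \sqrt{D}$)
$k = 5$ ($k = \left(3 - 4 \sqrt{0}\right) + 2 = \left(3 - 0\right) + 2 = \left(3 + 0\right) + 2 = 3 + 2 = 5$)
$n = -72$ ($n = -8 - 64 = -72$)
$a{\left(X,T \right)} = 2 X$
$Z{\left(F \right)} = -5 + F \left(5 + F\right)$ ($Z{\left(F \right)} = -5 + \left(5 + F\right) F = -5 + F \left(5 + F\right)$)
$n a{\left(-8,-10 \right)} + Z{\left(-9 \right)} = - 72 \cdot 2 \left(-8\right) + \left(-5 + \left(-9\right)^{2} + 5 \left(-9\right)\right) = \left(-72\right) \left(-16\right) - -31 = 1152 + 31 = 1183$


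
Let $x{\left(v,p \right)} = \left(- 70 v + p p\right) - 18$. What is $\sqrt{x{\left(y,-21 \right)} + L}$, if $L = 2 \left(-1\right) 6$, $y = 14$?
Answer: $i \sqrt{569} \approx 23.854 i$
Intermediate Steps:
$x{\left(v,p \right)} = -18 + p^{2} - 70 v$ ($x{\left(v,p \right)} = \left(- 70 v + p^{2}\right) - 18 = \left(p^{2} - 70 v\right) - 18 = -18 + p^{2} - 70 v$)
$L = -12$ ($L = \left(-2\right) 6 = -12$)
$\sqrt{x{\left(y,-21 \right)} + L} = \sqrt{\left(-18 + \left(-21\right)^{2} - 980\right) - 12} = \sqrt{\left(-18 + 441 - 980\right) - 12} = \sqrt{-557 - 12} = \sqrt{-569} = i \sqrt{569}$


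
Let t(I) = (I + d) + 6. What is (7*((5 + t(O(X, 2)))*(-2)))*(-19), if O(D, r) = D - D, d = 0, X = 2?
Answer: 2926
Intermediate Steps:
O(D, r) = 0
t(I) = 6 + I (t(I) = (I + 0) + 6 = I + 6 = 6 + I)
(7*((5 + t(O(X, 2)))*(-2)))*(-19) = (7*((5 + (6 + 0))*(-2)))*(-19) = (7*((5 + 6)*(-2)))*(-19) = (7*(11*(-2)))*(-19) = (7*(-22))*(-19) = -154*(-19) = 2926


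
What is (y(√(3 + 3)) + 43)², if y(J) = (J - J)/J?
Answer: 1849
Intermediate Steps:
y(J) = 0 (y(J) = 0/J = 0)
(y(√(3 + 3)) + 43)² = (0 + 43)² = 43² = 1849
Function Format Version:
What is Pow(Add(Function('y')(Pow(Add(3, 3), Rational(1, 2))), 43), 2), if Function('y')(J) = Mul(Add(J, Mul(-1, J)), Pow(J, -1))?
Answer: 1849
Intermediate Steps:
Function('y')(J) = 0 (Function('y')(J) = Mul(0, Pow(J, -1)) = 0)
Pow(Add(Function('y')(Pow(Add(3, 3), Rational(1, 2))), 43), 2) = Pow(Add(0, 43), 2) = Pow(43, 2) = 1849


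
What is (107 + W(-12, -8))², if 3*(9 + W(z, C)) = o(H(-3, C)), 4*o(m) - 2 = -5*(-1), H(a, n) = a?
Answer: 1399489/144 ≈ 9718.7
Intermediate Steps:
o(m) = 7/4 (o(m) = ½ + (-5*(-1))/4 = ½ + (¼)*5 = ½ + 5/4 = 7/4)
W(z, C) = -101/12 (W(z, C) = -9 + (⅓)*(7/4) = -9 + 7/12 = -101/12)
(107 + W(-12, -8))² = (107 - 101/12)² = (1183/12)² = 1399489/144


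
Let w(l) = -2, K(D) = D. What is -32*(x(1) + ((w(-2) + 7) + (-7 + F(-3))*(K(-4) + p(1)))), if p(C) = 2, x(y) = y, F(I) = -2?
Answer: -768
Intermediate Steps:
-32*(x(1) + ((w(-2) + 7) + (-7 + F(-3))*(K(-4) + p(1)))) = -32*(1 + ((-2 + 7) + (-7 - 2)*(-4 + 2))) = -32*(1 + (5 - 9*(-2))) = -32*(1 + (5 + 18)) = -32*(1 + 23) = -32*24 = -768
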